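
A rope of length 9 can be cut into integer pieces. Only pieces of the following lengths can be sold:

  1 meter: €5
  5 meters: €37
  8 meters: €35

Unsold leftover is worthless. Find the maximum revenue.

57

Consider every possible first cut. best[k] is the best of p[i]+best[k−i] over all sellable i≤k.
best[1] = 5
best[2] = 10  (first piece 1, then best[1]=5)
best[3] = 15  (first piece 1, then best[2]=10)
best[4] = 20  (first piece 1, then best[3]=15)
best[5] = max(5+20, 37+0) = 37
best[6] = max(5+37, 37+5) = 42
best[7] = max(5+42, 37+10) = 47
best[8] = max(5+47, 37+15, 35+0) = 52
best[9] = max(5+52, 37+20, 35+5) = 57
One optimal cutting: 5 + 1 + 1 + 1 + 1 → €57.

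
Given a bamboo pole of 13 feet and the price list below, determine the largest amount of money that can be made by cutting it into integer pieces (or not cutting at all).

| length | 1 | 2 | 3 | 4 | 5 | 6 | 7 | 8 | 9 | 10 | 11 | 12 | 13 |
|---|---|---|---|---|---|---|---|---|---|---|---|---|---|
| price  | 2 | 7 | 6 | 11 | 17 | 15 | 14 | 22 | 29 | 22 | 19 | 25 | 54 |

Build v[k] bottom-up: v[k] = max over allowed piece i of (p[i] + v[k−i]).
v[1] = 2
v[2] = 7
v[3] = 9  (first piece 1, then v[2]=7)
v[4] = 14  (first piece 2, then v[2]=7)
v[5] = 17
v[6] = 21  (first piece 2, then v[4]=14)
v[7] = 24  (first piece 2, then v[5]=17)
v[8] = 28  (first piece 2, then v[6]=21)
v[9] = 31  (first piece 2, then v[7]=24)
v[10] = 35  (first piece 2, then v[8]=28)
v[11] = 38  (first piece 2, then v[9]=31)
v[12] = 42  (first piece 2, then v[10]=35)
v[13] = 54
Best is to sell the whole 13-foot piece uncut for $54.

54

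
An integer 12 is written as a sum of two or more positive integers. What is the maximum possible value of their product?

81

Define g[k] = max over 1≤i<k of i · max(k−i, g[k−i]); the inner max lets the remainder stay uncut if that's better.
g[2] = 1×max(1,0) = 1×1 = 1
g[3] = 1×max(2,1) = 1×2 = 2
g[4] = 2×max(2,1) = 2×2 = 4
g[5] = 2×max(3,2) = 2×3 = 6
g[6] = 3×max(3,2) = 3×3 = 9
g[7] = 2×max(5,6) = 2×6 = 12
g[8] = 2×max(6,9) = 2×9 = 18
g[9] = 3×max(6,9) = 3×9 = 27
g[10] = 2×max(8,18) = 2×18 = 36
g[11] = 2×max(9,27) = 2×27 = 54
g[12] = 3×max(9,27) = 3×27 = 81
One optimal split: 3 + 3 + 3 + 3; product 3×3×3×3 = 81.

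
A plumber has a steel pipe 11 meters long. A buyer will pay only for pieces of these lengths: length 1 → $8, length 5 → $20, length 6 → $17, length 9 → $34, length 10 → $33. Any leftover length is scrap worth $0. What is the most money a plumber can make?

88

Build r[k] bottom-up: r[k] = max over allowed piece i of (p[i] + r[k−i]).
r[1] = 8
r[2] = 16  (first piece 1, then r[1]=8)
r[3] = 24  (first piece 1, then r[2]=16)
r[4] = 32  (first piece 1, then r[3]=24)
r[5] = max(8+32, 20+0) = 40
r[6] = max(8+40, 20+8, 17+0) = 48
r[7] = max(8+48, 20+16, 17+8) = 56
r[8] = max(8+56, 20+24, 17+16) = 64
r[9] = max(8+64, 20+32, 17+24, 34+0) = 72
r[10] = max(8+72, 20+40, 17+32, 34+8, 33+0) = 80
r[11] = max(8+80, 20+48, 17+40, 34+16, 33+8) = 88
One optimal cutting: 1 + 1 + 1 + 1 + 1 + 1 + 1 + 1 + 1 + 1 + 1 → $88.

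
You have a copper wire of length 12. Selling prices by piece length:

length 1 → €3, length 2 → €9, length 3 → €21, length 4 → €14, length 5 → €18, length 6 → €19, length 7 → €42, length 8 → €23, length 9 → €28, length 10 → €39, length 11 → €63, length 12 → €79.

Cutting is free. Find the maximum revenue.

84

Consider every possible first cut. r[k] is the best of p[i]+r[k−i] over all sellable i≤k.
r[1] = 3
r[2] = max(3+3, 9+0) = 9
r[3] = max(3+9, 9+3, 21+0) = 21
r[4] = max(3+21, 9+9, 21+3, 14+0) = 24
r[5] = max(3+24, 9+21, 21+9, 14+3, 18+0) = 30
r[6] = max(3+30, 9+24, 21+21, 14+9, 18+3, 19+0) = 42
r[7] = max(3+42, 9+30, 21+24, …, 19+3, 42+0) = 45
r[8] = max(3+45, 9+42, 21+30, …, 42+3, 23+0) = 51
r[9] = max(3+51, 9+45, 21+42, …, 23+3, 28+0) = 63
r[10] = max(3+63, 9+51, 21+45, …, 28+3, 39+0) = 66
r[11] = max(3+66, 9+63, 21+51, …, 39+3, 63+0) = 72
r[12] = max(3+72, 9+66, 21+63, …, 63+3, 79+0) = 84
One optimal cutting: 3 + 3 + 3 + 3 → €21 + €21 + €21 + €21 = €84.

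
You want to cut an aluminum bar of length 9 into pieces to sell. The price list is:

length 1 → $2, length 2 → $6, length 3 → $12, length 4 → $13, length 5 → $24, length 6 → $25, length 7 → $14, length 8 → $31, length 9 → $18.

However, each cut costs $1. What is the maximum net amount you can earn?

Let net[k] be the best obtainable value from length k. For each k, try every first piece i and keep the best of price[i] + net[k−i] minus the 1 cut fee when i<k.
net[1] = 2
net[2] = max(2+2-1, 6+0) = 6
net[3] = max(2+6-1, 6+2-1, 12+0) = 12
net[4] = max(2+12-1, 6+6-1, 12+2-1, 13+0) = 13
net[5] = max(2+13-1, 6+12-1, 12+6-1, 13+2-1, 24+0) = 24
net[6] = max(2+24-1, 6+13-1, 12+12-1, 13+6-1, 24+2-1, 25+0) = 25
net[7] = max(2+25-1, 6+24-1, 12+13-1, …, 25+2-1, 14+0) = 29
net[8] = max(2+29-1, 6+25-1, 12+24-1, …, 14+2-1, 31+0) = 35
net[9] = max(2+35-1, 6+29-1, 12+25-1, …, 31+2-1, 18+0) = 36
One optimal plan: pieces 5 + 3 + 1 (2 cuts) → $38 − $2 = $36.

36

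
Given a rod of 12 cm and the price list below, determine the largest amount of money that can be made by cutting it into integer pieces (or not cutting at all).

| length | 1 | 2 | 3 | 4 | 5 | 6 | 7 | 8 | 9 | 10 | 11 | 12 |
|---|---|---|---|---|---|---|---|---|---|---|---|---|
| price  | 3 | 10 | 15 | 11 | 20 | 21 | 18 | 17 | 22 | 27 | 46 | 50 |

Let r[k] be the best obtainable value from length k. For each k, try every first piece i and keep the best of price[i] + r[k−i].
r[1] = 3
r[2] = max(3+3, 10+0) = 10
r[3] = max(3+10, 10+3, 15+0) = 15
r[4] = max(3+15, 10+10, 15+3, 11+0) = 20
r[5] = max(3+20, 10+15, 15+10, 11+3, 20+0) = 25
r[6] = max(3+25, 10+20, 15+15, 11+10, 20+3, 21+0) = 30
r[7] = max(3+30, 10+25, 15+20, …, 21+3, 18+0) = 35
r[8] = max(3+35, 10+30, 15+25, …, 18+3, 17+0) = 40
r[9] = max(3+40, 10+35, 15+30, …, 17+3, 22+0) = 45
r[10] = max(3+45, 10+40, 15+35, …, 22+3, 27+0) = 50
r[11] = max(3+50, 10+45, 15+40, …, 27+3, 46+0) = 55
r[12] = max(3+55, 10+50, 15+45, …, 46+3, 50+0) = 60
One optimal cutting: 2 + 2 + 2 + 2 + 2 + 2 → 10 + 10 + 10 + 10 + 10 + 10 = 60.

60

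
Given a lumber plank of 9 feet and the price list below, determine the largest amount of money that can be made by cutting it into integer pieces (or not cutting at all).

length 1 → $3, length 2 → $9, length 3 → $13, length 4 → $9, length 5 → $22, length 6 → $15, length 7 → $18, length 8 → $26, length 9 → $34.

40

Let v[k] be the best obtainable value from length k. For each k, try every first piece i and keep the best of price[i] + v[k−i].
v[1] = 3
v[2] = max(3+3, 9+0) = 9
v[3] = max(3+9, 9+3, 13+0) = 13
v[4] = max(3+13, 9+9, 13+3, 9+0) = 18
v[5] = max(3+18, 9+13, 13+9, 9+3, 22+0) = 22
v[6] = max(3+22, 9+18, 13+13, 9+9, 22+3, 15+0) = 27
v[7] = max(3+27, 9+22, 13+18, …, 15+3, 18+0) = 31
v[8] = max(3+31, 9+27, 13+22, …, 18+3, 26+0) = 36
v[9] = max(3+36, 9+31, 13+27, …, 26+3, 34+0) = 40
One optimal cutting: 3 + 2 + 2 + 2 → $13 + $9 + $9 + $9 = $40.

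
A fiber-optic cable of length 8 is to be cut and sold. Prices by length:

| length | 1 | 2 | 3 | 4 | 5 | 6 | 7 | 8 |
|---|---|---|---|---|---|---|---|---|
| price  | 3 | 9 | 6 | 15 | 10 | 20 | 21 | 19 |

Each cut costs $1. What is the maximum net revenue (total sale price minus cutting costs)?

Let v[k] be the best obtainable value from length k. For each k, try every first piece i and keep the best of price[i] + v[k−i] minus the 1 cut fee when i<k.
v[1] = 3
v[2] = max(3+3-1, 9+0) = 9
v[3] = max(3+9-1, 9+3-1, 6+0) = 11
v[4] = max(3+11-1, 9+9-1, 6+3-1, 15+0) = 17
v[5] = max(3+17-1, 9+11-1, 6+9-1, 15+3-1, 10+0) = 19
v[6] = max(3+19-1, 9+17-1, 6+11-1, 15+9-1, 10+3-1, 20+0) = 25
v[7] = max(3+25-1, 9+19-1, 6+17-1, …, 20+3-1, 21+0) = 27
v[8] = max(3+27-1, 9+25-1, 6+19-1, …, 21+3-1, 19+0) = 33
One optimal plan: pieces 2 + 2 + 2 + 2 (3 cuts) → $36 − $3 = $33.

33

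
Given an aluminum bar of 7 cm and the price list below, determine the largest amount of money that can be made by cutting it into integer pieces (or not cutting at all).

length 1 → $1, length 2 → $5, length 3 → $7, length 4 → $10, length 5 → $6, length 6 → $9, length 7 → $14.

Consider every possible first cut. R[k] is the best of p[i]+R[k−i] over all sellable i≤k.
R[1] = 1
R[2] = max(1+1, 5+0) = 5
R[3] = max(1+5, 5+1, 7+0) = 7
R[4] = max(1+7, 5+5, 7+1, 10+0) = 10
R[5] = max(1+10, 5+7, 7+5, 10+1, 6+0) = 12
R[6] = max(1+12, 5+10, 7+7, 10+5, 6+1, 9+0) = 15
R[7] = max(1+15, 5+12, 7+10, …, 9+1, 14+0) = 17
One optimal cutting: 3 + 2 + 2 → $7 + $5 + $5 = $17.

17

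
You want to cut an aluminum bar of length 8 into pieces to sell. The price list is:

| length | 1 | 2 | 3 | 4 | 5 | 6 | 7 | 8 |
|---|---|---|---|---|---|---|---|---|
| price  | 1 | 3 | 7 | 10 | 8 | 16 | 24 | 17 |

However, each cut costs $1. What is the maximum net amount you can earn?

Build net[k] bottom-up: net[k] = max over allowed piece i of (p[i] + net[k−i]) − 1 per cut.
net[1] = 1
net[2] = max(1+1-1, 3+0) = 3
net[3] = max(1+3-1, 3+1-1, 7+0) = 7
net[4] = max(1+7-1, 3+3-1, 7+1-1, 10+0) = 10
net[5] = max(1+10-1, 3+7-1, 7+3-1, 10+1-1, 8+0) = 10
net[6] = max(1+10-1, 3+10-1, 7+7-1, 10+3-1, 8+1-1, 16+0) = 16
net[7] = max(1+16-1, 3+10-1, 7+10-1, …, 16+1-1, 24+0) = 24
net[8] = max(1+24-1, 3+16-1, 7+10-1, …, 24+1-1, 17+0) = 24
One optimal plan: pieces 7 + 1 (1 cut) → $25 − $1 = $24.

24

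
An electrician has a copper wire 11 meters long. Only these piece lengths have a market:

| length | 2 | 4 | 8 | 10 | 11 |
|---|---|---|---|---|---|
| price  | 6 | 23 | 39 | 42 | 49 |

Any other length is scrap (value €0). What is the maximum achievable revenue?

Consider every possible first cut. r[k] is the best of p[i]+r[k−i] over all sellable i≤k.
r[1] = 0
r[2] = 6
r[3] = 6
r[4] = max(6+6, 23+0) = 23
r[5] = max(6+6, 23+0) = 23
r[6] = max(6+23, 23+6) = 29
r[7] = max(6+23, 23+6) = 29
r[8] = max(6+29, 23+23, 39+0) = 46
r[9] = max(6+29, 23+23, 39+0) = 46
r[10] = max(6+46, 23+29, 39+6, 42+0) = 52
r[11] = max(6+46, 23+29, 39+6, 42+0, 49+0) = 52
One optimal cutting: pieces 4 + 4 + 2 with 1 meter of scrap → €52.

52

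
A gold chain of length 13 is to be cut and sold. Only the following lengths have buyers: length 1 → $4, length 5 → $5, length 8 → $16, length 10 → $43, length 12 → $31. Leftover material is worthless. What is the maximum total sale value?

Let best[k] be the best obtainable value from length k. For each k, try every first piece i and keep the best of price[i] + best[k−i].
best[1] = 4
best[2] = 8  (first piece 1, then best[1]=4)
best[3] = 12  (first piece 1, then best[2]=8)
best[4] = 16  (first piece 1, then best[3]=12)
best[5] = max(4+16, 5+0) = 20
best[6] = max(4+20, 5+4) = 24
best[7] = max(4+24, 5+8) = 28
best[8] = max(4+28, 5+12, 16+0) = 32
best[9] = max(4+32, 5+16, 16+4) = 36
best[10] = max(4+36, 5+20, 16+8, 43+0) = 43
best[11] = max(4+43, 5+24, 16+12, 43+4) = 47
best[12] = max(4+47, 5+28, 16+16, 43+8, 31+0) = 51
best[13] = max(4+51, 5+32, 16+20, 43+12, 31+4) = 55
One optimal cutting: 10 + 1 + 1 + 1 → $55.

55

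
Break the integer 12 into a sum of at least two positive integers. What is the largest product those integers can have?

81

Define f[k] = max over 1≤i<k of i · max(k−i, f[k−i]); the inner max lets the remainder stay uncut if that's better.
Small cases: f[2]=1, f[3]=2, f[4]=4, f[5]=6, f[6]=9.
f[7] = 2·max(5,6) = 2·6 = 12
f[8] = 2·max(6,9) = 2·9 = 18
f[9] = 3·max(6,9) = 3·9 = 27
f[10] = 2·max(8,18) = 2·18 = 36
f[11] = 2·max(9,27) = 2·27 = 54
f[12] = 3·max(9,27) = 3·27 = 81
One optimal split: 3 + 3 + 3 + 3; product 3·3·3·3 = 81.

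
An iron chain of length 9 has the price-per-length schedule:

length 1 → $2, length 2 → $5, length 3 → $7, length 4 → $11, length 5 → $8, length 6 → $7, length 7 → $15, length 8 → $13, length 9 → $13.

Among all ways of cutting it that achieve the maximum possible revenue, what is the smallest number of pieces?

Consider every possible first cut. r[k] is the best of p[i]+r[k−i] over all sellable i≤k.
r[1] = 2
r[2] = max(2+2, 5+0) = 5
r[3] = max(2+5, 5+2, 7+0) = 7
r[4] = max(2+7, 5+5, 7+2, 11+0) = 11
r[5] = max(2+11, 5+7, 7+5, 11+2, 8+0) = 13
r[6] = max(2+13, 5+11, 7+7, 11+5, 8+2, 7+0) = 16
r[7] = max(2+16, 5+13, 7+11, …, 7+2, 15+0) = 18
r[8] = max(2+18, 5+16, 7+13, …, 15+2, 13+0) = 22
r[9] = max(2+22, 5+18, 7+16, …, 13+2, 13+0) = 24
Maximum revenue is $24.
Now minimize piece count subject to staying optimal: for each k, pieces[k] = 1 + min over i with p[i]+r[k−i]=r[k] of pieces[k−i].
pieces[6] = 2
pieces[7] = 2
pieces[8] = 2
pieces[9] = 3

3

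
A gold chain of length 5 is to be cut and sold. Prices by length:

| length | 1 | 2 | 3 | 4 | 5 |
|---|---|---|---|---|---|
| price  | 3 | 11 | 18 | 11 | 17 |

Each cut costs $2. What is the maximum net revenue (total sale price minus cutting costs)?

27

Consider every possible first cut. v[k] is the best of p[i]+v[k−i] over all sellable i≤k, charging 2 whenever i<k.
v[1] = 3
v[2] = max(3+3-2, 11+0) = 11
v[3] = max(3+11-2, 11+3-2, 18+0) = 18
v[4] = max(3+18-2, 11+11-2, 18+3-2, 11+0) = 20
v[5] = max(3+20-2, 11+18-2, 18+11-2, 11+3-2, 17+0) = 27
One optimal plan: pieces 3 + 2 (1 cut) → $29 − $2 = $27.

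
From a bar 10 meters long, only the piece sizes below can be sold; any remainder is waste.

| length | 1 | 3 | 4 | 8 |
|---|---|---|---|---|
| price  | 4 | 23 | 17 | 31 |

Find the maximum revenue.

Let best[k] be the best obtainable value from length k. For each k, try every first piece i and keep the best of price[i] + best[k−i].
best[1] = 4
best[2] = 8  (first piece 1, then best[1]=4)
best[3] = 23
best[4] = 27  (first piece 1, then best[3]=23)
best[5] = 31  (first piece 1, then best[4]=27)
best[6] = 46  (first piece 3, then best[3]=23)
best[7] = 50  (first piece 1, then best[6]=46)
best[8] = 54  (first piece 1, then best[7]=50)
best[9] = 69  (first piece 3, then best[6]=46)
best[10] = 73  (first piece 1, then best[9]=69)
One optimal cutting: 3 + 3 + 3 + 1 → 73.

73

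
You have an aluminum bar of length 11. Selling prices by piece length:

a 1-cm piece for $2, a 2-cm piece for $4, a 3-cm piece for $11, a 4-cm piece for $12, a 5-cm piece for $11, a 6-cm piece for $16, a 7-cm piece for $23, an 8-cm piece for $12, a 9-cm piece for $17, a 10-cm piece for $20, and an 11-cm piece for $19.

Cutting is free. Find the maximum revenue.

Build r[k] bottom-up: r[k] = max over allowed piece i of (p[i] + r[k−i]).
r[1] = 2
r[2] = max(2+2, 4+0) = 4
r[3] = max(2+4, 4+2, 11+0) = 11
r[4] = max(2+11, 4+4, 11+2, 12+0) = 13
r[5] = max(2+13, 4+11, 11+4, 12+2, 11+0) = 15
r[6] = max(2+15, 4+13, 11+11, 12+4, 11+2, 16+0) = 22
r[7] = max(2+22, 4+15, 11+13, …, 16+2, 23+0) = 24
r[8] = max(2+24, 4+22, 11+15, …, 23+2, 12+0) = 26
r[9] = max(2+26, 4+24, 11+22, …, 12+2, 17+0) = 33
r[10] = max(2+33, 4+26, 11+24, …, 17+2, 20+0) = 35
r[11] = max(2+35, 4+33, 11+26, …, 20+2, 19+0) = 37
One optimal cutting: 3 + 3 + 3 + 1 + 1 → $11 + $11 + $11 + $2 + $2 = $37.

37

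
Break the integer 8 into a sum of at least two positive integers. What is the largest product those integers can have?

18

Let g[k] be the best product for length k (with at least one cut). For each first piece i, the rest contributes max(k−i, g[k−i]).
g[2] = 1*max(1,0) = 1*1 = 1
g[3] = max(1*2, 2*1) = 2
g[4] = max(1*3, 2*2, 3*1) = 4
g[5] = max(1*4, 2*3, 3*2, 4*1) = 6
g[6] = max(1*6, 2*4, 3*3, 4*2, 5*1) = 9
g[7] = max(1*9, 2*6, 3*4, 4*3, 5*2, 6*1) = 12
g[8] = max(1*12, 2*9, 3*6, …, 6*2, 7*1) = 18
One optimal split: 3 + 3 + 2; product 3*3*2 = 18.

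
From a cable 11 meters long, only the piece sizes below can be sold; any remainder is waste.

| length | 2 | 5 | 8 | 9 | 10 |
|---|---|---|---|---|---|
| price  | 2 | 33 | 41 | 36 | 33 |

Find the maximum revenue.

66

Build r[k] bottom-up: r[k] = max over allowed piece i of (p[i] + r[k−i]).
r[1] = 0
r[2] = 2
r[3] = 2
r[4] = 4  (first piece 2, then r[2]=2)
r[5] = max(2+2, 33+0) = 33
r[6] = max(2+4, 33+0) = 33
r[7] = max(2+33, 33+2) = 35
r[8] = max(2+33, 33+2, 41+0) = 41
r[9] = max(2+35, 33+4, 41+0, 36+0) = 41
r[10] = max(2+41, 33+33, 41+2, 36+0, 33+0) = 66
r[11] = max(2+41, 33+33, 41+2, 36+2, 33+0) = 66
One optimal cutting: pieces 5 + 5 with 1 meter of scrap → €66.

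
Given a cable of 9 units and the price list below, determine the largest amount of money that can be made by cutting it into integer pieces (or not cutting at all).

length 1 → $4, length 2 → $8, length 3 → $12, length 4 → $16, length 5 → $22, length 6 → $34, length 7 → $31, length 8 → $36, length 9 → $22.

46

Consider every possible first cut. v[k] is the best of p[i]+v[k−i] over all sellable i≤k.
v[1] = 4
v[2] = max(4+4, 8+0) = 8
v[3] = max(4+8, 8+4, 12+0) = 12
v[4] = max(4+12, 8+8, 12+4, 16+0) = 16
v[5] = max(4+16, 8+12, 12+8, 16+4, 22+0) = 22
v[6] = max(4+22, 8+16, 12+12, 16+8, 22+4, 34+0) = 34
v[7] = max(4+34, 8+22, 12+16, …, 34+4, 31+0) = 38
v[8] = max(4+38, 8+34, 12+22, …, 31+4, 36+0) = 42
v[9] = max(4+42, 8+38, 12+34, …, 36+4, 22+0) = 46
One optimal cutting: 6 + 1 + 1 + 1 → $34 + $4 + $4 + $4 = $46.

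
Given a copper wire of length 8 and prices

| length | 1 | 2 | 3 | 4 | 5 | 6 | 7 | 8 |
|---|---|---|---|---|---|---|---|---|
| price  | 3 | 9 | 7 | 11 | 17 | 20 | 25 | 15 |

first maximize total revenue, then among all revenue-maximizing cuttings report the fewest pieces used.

Build r[k] bottom-up: r[k] = max over allowed piece i of (p[i] + r[k−i]).
r[1] = 3
r[2] = max(3+3, 9+0) = 9
r[3] = max(3+9, 9+3, 7+0) = 12
r[4] = max(3+12, 9+9, 7+3, 11+0) = 18
r[5] = max(3+18, 9+12, 7+9, 11+3, 17+0) = 21
r[6] = max(3+21, 9+18, 7+12, 11+9, 17+3, 20+0) = 27
r[7] = max(3+27, 9+21, 7+18, …, 20+3, 25+0) = 30
r[8] = max(3+30, 9+27, 7+21, …, 25+3, 15+0) = 36
Maximum revenue is €36.
Now minimize piece count subject to staying optimal: for each k, pieces[k] = 1 + min over i with p[i]+r[k−i]=r[k] of pieces[k−i].
pieces[5] = 3
pieces[6] = 3
pieces[7] = 4
pieces[8] = 4

4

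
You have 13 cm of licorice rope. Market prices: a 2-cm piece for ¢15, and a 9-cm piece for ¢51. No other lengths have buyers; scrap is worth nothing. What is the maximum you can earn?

Build f[k] bottom-up: f[k] = max over allowed piece i of (p[i] + f[k−i]).
f[1] = 0
f[2] = 15
f[3] = 15
f[4] = 30  (first piece 2, then f[2]=15)
f[5] = 30
f[6] = 45  (first piece 2, then f[4]=30)
f[7] = 45
f[8] = 60  (first piece 2, then f[6]=45)
f[9] = 60
f[10] = 75  (first piece 2, then f[8]=60)
f[11] = 75
f[12] = 90  (first piece 2, then f[10]=75)
f[13] = 90
One optimal cutting: pieces 2 + 2 + 2 + 2 + 2 + 2 with 1 cm of scrap → ¢90.

90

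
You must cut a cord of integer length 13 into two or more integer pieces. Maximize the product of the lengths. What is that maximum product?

108

Fill P[k] for k=2..13: at each k try every first piece i and multiply by the better of (k−i) uncut or P[k−i].
Small cases: P[2]=1, P[3]=2, P[4]=4, P[5]=6, P[6]=9.
P[7] = 2·max(5,6) = 2·6 = 12
P[8] = 2·max(6,9) = 2·9 = 18
P[9] = 3·max(6,9) = 3·9 = 27
P[10] = 2·max(8,18) = 2·18 = 36
P[11] = 2·max(9,27) = 2·27 = 54
P[12] = 3·max(9,27) = 3·27 = 81
P[13] = 2·max(11,54) = 2·54 = 108
One optimal split: 3 + 3 + 3 + 2 + 2; product 3·3·3·2·2 = 108.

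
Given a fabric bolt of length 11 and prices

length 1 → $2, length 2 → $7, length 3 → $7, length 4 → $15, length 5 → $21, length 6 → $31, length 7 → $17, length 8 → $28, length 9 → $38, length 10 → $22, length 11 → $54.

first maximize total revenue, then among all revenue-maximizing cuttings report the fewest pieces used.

Let r[k] be the best obtainable value from length k. For each k, try every first piece i and keep the best of price[i] + r[k−i].
r[1] = 2
r[2] = max(2+2, 7+0) = 7
r[3] = max(2+7, 7+2, 7+0) = 9
r[4] = max(2+9, 7+7, 7+2, 15+0) = 15
r[5] = max(2+15, 7+9, 7+7, 15+2, 21+0) = 21
r[6] = max(2+21, 7+15, 7+9, 15+7, 21+2, 31+0) = 31
r[7] = max(2+31, 7+21, 7+15, …, 31+2, 17+0) = 33
r[8] = max(2+33, 7+31, 7+21, …, 17+2, 28+0) = 38
r[9] = max(2+38, 7+33, 7+31, …, 28+2, 38+0) = 40
r[10] = max(2+40, 7+38, 7+33, …, 38+2, 22+0) = 46
r[11] = max(2+46, 7+40, 7+38, …, 22+2, 54+0) = 54
Maximum revenue is $54.
Now minimize piece count subject to staying optimal: for each k, pieces[k] = 1 + min over i with p[i]+r[k−i]=r[k] of pieces[k−i].
pieces[8] = 2
pieces[9] = 3
pieces[10] = 2
pieces[11] = 1

1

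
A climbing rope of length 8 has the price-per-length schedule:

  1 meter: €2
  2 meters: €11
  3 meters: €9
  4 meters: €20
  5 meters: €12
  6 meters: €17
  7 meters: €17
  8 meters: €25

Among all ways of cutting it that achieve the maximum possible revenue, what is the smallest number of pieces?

4

Consider every possible first cut. r[k] is the best of p[i]+r[k−i] over all sellable i≤k.
r[1] = 2
r[2] = max(2+2, 11+0) = 11
r[3] = max(2+11, 11+2, 9+0) = 13
r[4] = max(2+13, 11+11, 9+2, 20+0) = 22
r[5] = max(2+22, 11+13, 9+11, 20+2, 12+0) = 24
r[6] = max(2+24, 11+22, 9+13, 20+11, 12+2, 17+0) = 33
r[7] = max(2+33, 11+24, 9+22, …, 17+2, 17+0) = 35
r[8] = max(2+35, 11+33, 9+24, …, 17+2, 25+0) = 44
Maximum revenue is €44.
Now minimize piece count subject to staying optimal: for each k, pieces[k] = 1 + min over i with p[i]+r[k−i]=r[k] of pieces[k−i].
pieces[5] = 3
pieces[6] = 3
pieces[7] = 4
pieces[8] = 4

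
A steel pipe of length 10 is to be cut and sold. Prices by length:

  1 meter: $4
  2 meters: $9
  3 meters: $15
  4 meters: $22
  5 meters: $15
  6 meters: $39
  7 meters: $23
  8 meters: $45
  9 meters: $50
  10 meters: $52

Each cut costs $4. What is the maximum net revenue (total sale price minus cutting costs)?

Build r[k] bottom-up: r[k] = max over allowed piece i of (p[i] + r[k−i]) − 4 per cut.
r[1] = 4
r[2] = 9
r[3] = 15
r[4] = 22
r[5] = 22  (first piece 1, then r[4]=22)
r[6] = 39
r[7] = 39  (first piece 1, then r[6]=39)
r[8] = 45
r[9] = 50  (first piece 3, then r[6]=39)
r[10] = 57  (first piece 4, then r[6]=39)
One optimal plan: pieces 6 + 4 (1 cut) → $61 − $4 = $57.

57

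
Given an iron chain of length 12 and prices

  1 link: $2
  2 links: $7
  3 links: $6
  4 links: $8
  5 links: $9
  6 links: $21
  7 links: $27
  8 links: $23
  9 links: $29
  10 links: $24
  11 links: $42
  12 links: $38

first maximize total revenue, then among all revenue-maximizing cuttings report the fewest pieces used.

2

Let r[k] be the best obtainable value from length k. For each k, try every first piece i and keep the best of price[i] + r[k−i].
r[1] = 2
r[2] = 7
r[3] = 9  (first piece 1, then r[2]=7)
r[4] = 14  (first piece 2, then r[2]=7)
r[5] = 16  (first piece 1, then r[4]=14)
r[6] = 21  (first piece 2, then r[4]=14)
r[7] = 27
r[8] = 29  (first piece 1, then r[7]=27)
r[9] = 34  (first piece 2, then r[7]=27)
r[10] = 36  (first piece 1, then r[9]=34)
r[11] = 42
r[12] = 44  (first piece 1, then r[11]=42)
Maximum revenue is $44.
Now minimize piece count subject to staying optimal: for each k, pieces[k] = 1 + min over i with p[i]+r[k−i]=r[k] of pieces[k−i].
pieces[9] = 2
pieces[10] = 3
pieces[11] = 1
pieces[12] = 2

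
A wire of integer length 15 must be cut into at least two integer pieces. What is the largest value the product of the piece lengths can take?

Fill f[k] for k=2..15: at each k try every first piece i and multiply by the better of (k−i) uncut or f[k−i].
Small cases: f[2]=1, f[3]=2, f[4]=4, f[5]=6, f[6]=9, f[7]=12.
f[8] = 2*max(6,9) = 2*9 = 18
f[9] = 3*max(6,9) = 3*9 = 27
f[10] = 2*max(8,18) = 2*18 = 36
f[11] = 2*max(9,27) = 2*27 = 54
f[12] = 3*max(9,27) = 3*27 = 81
f[13] = 2*max(11,54) = 2*54 = 108
f[14] = 2*max(12,81) = 2*81 = 162
f[15] = 3*max(12,81) = 3*81 = 243
One optimal split: 3 + 3 + 3 + 3 + 3; product 3*3*3*3*3 = 243.

243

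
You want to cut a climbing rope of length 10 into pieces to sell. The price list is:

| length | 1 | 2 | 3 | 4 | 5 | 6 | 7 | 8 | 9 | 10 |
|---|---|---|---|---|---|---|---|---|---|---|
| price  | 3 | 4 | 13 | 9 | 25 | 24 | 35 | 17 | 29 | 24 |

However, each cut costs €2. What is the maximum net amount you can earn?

48

Consider every possible first cut. net[k] is the best of p[i]+net[k−i] over all sellable i≤k, charging 2 whenever i<k.
net[1] = 3
net[2] = max(3+3-2, 4+0) = 4
net[3] = max(3+4-2, 4+3-2, 13+0) = 13
net[4] = max(3+13-2, 4+4-2, 13+3-2, 9+0) = 14
net[5] = max(3+14-2, 4+13-2, 13+4-2, 9+3-2, 25+0) = 25
net[6] = max(3+25-2, 4+14-2, 13+13-2, 9+4-2, 25+3-2, 24+0) = 26
net[7] = max(3+26-2, 4+25-2, 13+14-2, …, 24+3-2, 35+0) = 35
net[8] = max(3+35-2, 4+26-2, 13+25-2, …, 35+3-2, 17+0) = 36
net[9] = max(3+36-2, 4+35-2, 13+26-2, …, 17+3-2, 29+0) = 37
net[10] = max(3+37-2, 4+36-2, 13+35-2, …, 29+3-2, 24+0) = 48
One optimal plan: pieces 5 + 5 (1 cut) → €50 − €2 = €48.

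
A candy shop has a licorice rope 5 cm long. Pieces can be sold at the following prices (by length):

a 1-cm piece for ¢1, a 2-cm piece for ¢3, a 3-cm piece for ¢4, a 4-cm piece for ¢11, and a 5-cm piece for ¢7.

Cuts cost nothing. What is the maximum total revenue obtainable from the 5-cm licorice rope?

12

Consider every possible first cut. best[k] is the best of p[i]+best[k−i] over all sellable i≤k.
best[1] = 1
best[2] = max(1+1, 3+0) = 3
best[3] = max(1+3, 3+1, 4+0) = 4
best[4] = max(1+4, 3+3, 4+1, 11+0) = 11
best[5] = max(1+11, 3+4, 4+3, 11+1, 7+0) = 12
One optimal cutting: 4 + 1 → ¢11 + ¢1 = ¢12.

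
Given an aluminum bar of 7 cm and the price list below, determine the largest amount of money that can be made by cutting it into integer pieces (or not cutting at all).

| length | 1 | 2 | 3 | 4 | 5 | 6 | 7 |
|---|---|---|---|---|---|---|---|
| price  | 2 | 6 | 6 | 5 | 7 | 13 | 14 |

20

Consider every possible first cut. R[k] is the best of p[i]+R[k−i] over all sellable i≤k.
R[1] = 2
R[2] = max(2+2, 6+0) = 6
R[3] = max(2+6, 6+2, 6+0) = 8
R[4] = max(2+8, 6+6, 6+2, 5+0) = 12
R[5] = max(2+12, 6+8, 6+6, 5+2, 7+0) = 14
R[6] = max(2+14, 6+12, 6+8, 5+6, 7+2, 13+0) = 18
R[7] = max(2+18, 6+14, 6+12, …, 13+2, 14+0) = 20
One optimal cutting: 2 + 2 + 2 + 1 → $6 + $6 + $6 + $2 = $20.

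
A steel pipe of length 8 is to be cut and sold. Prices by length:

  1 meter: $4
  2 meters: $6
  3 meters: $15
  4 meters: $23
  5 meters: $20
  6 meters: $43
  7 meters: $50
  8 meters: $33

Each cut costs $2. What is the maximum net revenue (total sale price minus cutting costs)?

52

Consider every possible first cut. net[k] is the best of p[i]+net[k−i] over all sellable i≤k, charging 2 whenever i<k.
net[1] = 4
net[2] = 6  (first piece 1, then net[1]=4)
net[3] = 15
net[4] = 23
net[5] = 25  (first piece 1, then net[4]=23)
net[6] = 43
net[7] = 50
net[8] = 52  (first piece 1, then net[7]=50)
One optimal plan: pieces 7 + 1 (1 cut) → $54 − $2 = $52.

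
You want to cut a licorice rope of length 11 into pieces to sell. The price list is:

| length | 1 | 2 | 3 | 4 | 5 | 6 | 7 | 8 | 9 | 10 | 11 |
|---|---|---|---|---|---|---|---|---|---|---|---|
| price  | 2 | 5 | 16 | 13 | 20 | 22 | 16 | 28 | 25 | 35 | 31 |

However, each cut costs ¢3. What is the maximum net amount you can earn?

Consider every possible first cut. net[k] is the best of p[i]+net[k−i] over all sellable i≤k, charging 3 whenever i<k.
net[1] = 2
net[2] = 5
net[3] = 16
net[4] = 15  (first piece 1, then net[3]=16)
net[5] = 20
net[6] = 29  (first piece 3, then net[3]=16)
net[7] = 28  (first piece 1, then net[6]=29)
net[8] = 33  (first piece 3, then net[5]=20)
net[9] = 42  (first piece 3, then net[6]=29)
net[10] = 41  (first piece 1, then net[9]=42)
net[11] = 46  (first piece 3, then net[8]=33)
One optimal plan: pieces 5 + 3 + 3 (2 cuts) → ¢52 − ¢6 = ¢46.

46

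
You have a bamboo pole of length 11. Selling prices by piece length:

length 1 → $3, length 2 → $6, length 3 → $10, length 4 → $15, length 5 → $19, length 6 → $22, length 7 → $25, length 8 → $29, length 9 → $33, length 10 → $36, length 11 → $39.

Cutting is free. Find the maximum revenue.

41

Consider every possible first cut. v[k] is the best of p[i]+v[k−i] over all sellable i≤k.
v[1] = 3
v[2] = max(3+3, 6+0) = 6
v[3] = max(3+6, 6+3, 10+0) = 10
v[4] = max(3+10, 6+6, 10+3, 15+0) = 15
v[5] = max(3+15, 6+10, 10+6, 15+3, 19+0) = 19
v[6] = max(3+19, 6+15, 10+10, 15+6, 19+3, 22+0) = 22
v[7] = max(3+22, 6+19, 10+15, …, 22+3, 25+0) = 25
v[8] = max(3+25, 6+22, 10+19, …, 25+3, 29+0) = 30
v[9] = max(3+30, 6+25, 10+22, …, 29+3, 33+0) = 34
v[10] = max(3+34, 6+30, 10+25, …, 33+3, 36+0) = 38
v[11] = max(3+38, 6+34, 10+30, …, 36+3, 39+0) = 41
One optimal cutting: 5 + 5 + 1 → $19 + $19 + $3 = $41.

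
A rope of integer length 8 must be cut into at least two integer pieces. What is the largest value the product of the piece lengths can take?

18

Define f[k] = max over 1≤i<k of i · max(k−i, f[k−i]); the inner max lets the remainder stay uncut if that's better.
f[2] = 1*max(1,0) = 1*1 = 1
f[3] = max(1*2, 2*1) = 2
f[4] = max(1*3, 2*2, 3*1) = 4
f[5] = max(1*4, 2*3, 3*2, 4*1) = 6
f[6] = max(1*6, 2*4, 3*3, 4*2, 5*1) = 9
f[7] = max(1*9, 2*6, 3*4, 4*3, 5*2, 6*1) = 12
f[8] = max(1*12, 2*9, 3*6, …, 6*2, 7*1) = 18
One optimal split: 3 + 3 + 2; product 3*3*2 = 18.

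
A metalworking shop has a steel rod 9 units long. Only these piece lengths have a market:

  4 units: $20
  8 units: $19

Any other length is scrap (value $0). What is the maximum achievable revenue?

40

Consider every possible first cut. best[k] is the best of p[i]+best[k−i] over all sellable i≤k.
best[1] = 0
best[2] = 0
best[3] = 0
best[4] = 20
best[5] = 20
best[6] = 20
best[7] = 20
best[8] = max(20+20, 19+0) = 40
best[9] = max(20+20, 19+0) = 40
One optimal cutting: pieces 4 + 4 with 1 unit of scrap → $40.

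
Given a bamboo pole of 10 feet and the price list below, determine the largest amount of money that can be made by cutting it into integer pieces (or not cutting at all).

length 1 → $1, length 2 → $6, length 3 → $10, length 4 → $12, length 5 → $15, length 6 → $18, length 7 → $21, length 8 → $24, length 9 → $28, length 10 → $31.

32

Build v[k] bottom-up: v[k] = max over allowed piece i of (p[i] + v[k−i]).
v[1] = 1
v[2] = 6
v[3] = 10
v[4] = 12  (first piece 2, then v[2]=6)
v[5] = 16  (first piece 2, then v[3]=10)
v[6] = 20  (first piece 3, then v[3]=10)
v[7] = 22  (first piece 2, then v[5]=16)
v[8] = 26  (first piece 2, then v[6]=20)
v[9] = 30  (first piece 3, then v[6]=20)
v[10] = 32  (first piece 2, then v[8]=26)
One optimal cutting: 3 + 3 + 2 + 2 → $10 + $10 + $6 + $6 = $32.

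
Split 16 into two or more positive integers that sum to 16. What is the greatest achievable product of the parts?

Fill g[k] for k=2..16: at each k try every first piece i and multiply by the better of (k−i) uncut or g[k−i].
Small cases: g[2]=1, g[3]=2, g[4]=4, g[5]=6, g[6]=9, g[7]=12, g[8]=18, g[9]=27, g[10]=36, g[11]=54.
g[12] = 3·max(9,27) = 3·27 = 81
g[13] = 2·max(11,54) = 2·54 = 108
g[14] = 2·max(12,81) = 2·81 = 162
g[15] = 3·max(12,81) = 3·81 = 243
g[16] = 2·max(14,162) = 2·162 = 324
One optimal split: 3 + 3 + 3 + 3 + 2 + 2; product 3·3·3·3·2·2 = 324.

324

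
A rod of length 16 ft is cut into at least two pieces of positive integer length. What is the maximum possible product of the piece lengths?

Define prod[k] = max over 1≤i<k of i · max(k−i, prod[k−i]); the inner max lets the remainder stay uncut if that's better.
prod[2] = 1·max(1,0) = 1·1 = 1
prod[3] = 1·max(2,1) = 1·2 = 2
prod[4] = 2·max(2,1) = 2·2 = 4
prod[5] = 2·max(3,2) = 2·3 = 6
prod[6] = 3·max(3,2) = 3·3 = 9
prod[7] = 2·max(5,6) = 2·6 = 12
prod[8] = 2·max(6,9) = 2·9 = 18
prod[9] = 3·max(6,9) = 3·9 = 27
prod[10] = 2·max(8,18) = 2·18 = 36
prod[11] = 2·max(9,27) = 2·27 = 54
prod[12] = 3·max(9,27) = 3·27 = 81
prod[13] = 2·max(11,54) = 2·54 = 108
prod[14] = 2·max(12,81) = 2·81 = 162
prod[15] = 3·max(12,81) = 3·81 = 243
prod[16] = 2·max(14,162) = 2·162 = 324
One optimal split: 3 + 3 + 3 + 3 + 2 + 2; product 3·3·3·3·2·2 = 324.

324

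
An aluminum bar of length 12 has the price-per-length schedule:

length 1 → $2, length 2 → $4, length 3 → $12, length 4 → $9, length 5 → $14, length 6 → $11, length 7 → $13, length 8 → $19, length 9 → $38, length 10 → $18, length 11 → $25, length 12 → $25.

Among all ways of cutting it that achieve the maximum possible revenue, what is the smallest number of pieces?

2

Let r[k] be the best obtainable value from length k. For each k, try every first piece i and keep the best of price[i] + r[k−i].
r[1] = 2
r[2] = 4  (first piece 1, then r[1]=2)
r[3] = 12
r[4] = 14  (first piece 1, then r[3]=12)
r[5] = 16  (first piece 1, then r[4]=14)
r[6] = 24  (first piece 3, then r[3]=12)
r[7] = 26  (first piece 1, then r[6]=24)
r[8] = 28  (first piece 1, then r[7]=26)
r[9] = 38
r[10] = 40  (first piece 1, then r[9]=38)
r[11] = 42  (first piece 1, then r[10]=40)
r[12] = 50  (first piece 3, then r[9]=38)
Maximum revenue is $50.
Now minimize piece count subject to staying optimal: for each k, pieces[k] = 1 + min over i with p[i]+r[k−i]=r[k] of pieces[k−i].
pieces[9] = 1
pieces[10] = 2
pieces[11] = 2
pieces[12] = 2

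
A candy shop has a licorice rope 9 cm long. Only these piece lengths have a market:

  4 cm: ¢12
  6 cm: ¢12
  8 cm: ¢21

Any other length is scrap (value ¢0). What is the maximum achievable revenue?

24

Build r[k] bottom-up: r[k] = max over allowed piece i of (p[i] + r[k−i]).
r[1] = 0
r[2] = 0
r[3] = 0
r[4] = 12
r[5] = 12
r[6] = max(12+0, 12+0) = 12
r[7] = max(12+0, 12+0) = 12
r[8] = max(12+12, 12+0, 21+0) = 24
r[9] = max(12+12, 12+0, 21+0) = 24
One optimal cutting: pieces 4 + 4 with 1 cm of scrap → ¢24.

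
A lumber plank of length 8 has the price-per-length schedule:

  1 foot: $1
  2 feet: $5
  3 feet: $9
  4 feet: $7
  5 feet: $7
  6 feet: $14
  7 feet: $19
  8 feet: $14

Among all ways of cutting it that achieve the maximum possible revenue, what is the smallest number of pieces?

3

Let r[k] be the best obtainable value from length k. For each k, try every first piece i and keep the best of price[i] + r[k−i].
r[1] = 1
r[2] = 5
r[3] = 9
r[4] = 10  (first piece 1, then r[3]=9)
r[5] = 14  (first piece 2, then r[3]=9)
r[6] = 18  (first piece 3, then r[3]=9)
r[7] = 19  (first piece 1, then r[6]=18)
r[8] = 23  (first piece 2, then r[6]=18)
Maximum revenue is $23.
Now minimize piece count subject to staying optimal: for each k, pieces[k] = 1 + min over i with p[i]+r[k−i]=r[k] of pieces[k−i].
pieces[5] = 2
pieces[6] = 2
pieces[7] = 1
pieces[8] = 3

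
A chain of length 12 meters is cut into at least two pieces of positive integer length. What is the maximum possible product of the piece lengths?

Define P[k] = max over 1≤i<k of i · max(k−i, P[k−i]); the inner max lets the remainder stay uncut if that's better.
P[2] = 1·max(1,0) = 1·1 = 1
P[3] = max(1·2, 2·1) = 2
P[4] = max(1·3, 2·2, 3·1) = 4
P[5] = max(1·4, 2·3, 3·2, 4·1) = 6
P[6] = max(1·6, 2·4, 3·3, 4·2, 5·1) = 9
P[7] = max(1·9, 2·6, 3·4, 4·3, 5·2, 6·1) = 12
P[8] = max(1·12, 2·9, 3·6, …, 6·2, 7·1) = 18
P[9] = max(1·18, 2·12, 3·9, …, 7·2, 8·1) = 27
P[10] = max(1·27, 2·18, 3·12, …, 8·2, 9·1) = 36
P[11] = max(1·36, 2·27, 3·18, …, 9·2, 10·1) = 54
P[12] = max(1·54, 2·36, 3·27, …, 10·2, 11·1) = 81
One optimal split: 3 + 3 + 3 + 3; product 3·3·3·3 = 81.

81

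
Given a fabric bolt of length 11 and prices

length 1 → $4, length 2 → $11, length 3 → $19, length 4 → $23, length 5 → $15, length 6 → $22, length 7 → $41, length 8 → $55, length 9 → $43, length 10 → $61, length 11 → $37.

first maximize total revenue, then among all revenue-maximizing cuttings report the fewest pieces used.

Let r[k] be the best obtainable value from length k. For each k, try every first piece i and keep the best of price[i] + r[k−i].
r[1] = 4
r[2] = max(4+4, 11+0) = 11
r[3] = max(4+11, 11+4, 19+0) = 19
r[4] = max(4+19, 11+11, 19+4, 23+0) = 23
r[5] = max(4+23, 11+19, 19+11, 23+4, 15+0) = 30
r[6] = max(4+30, 11+23, 19+19, 23+11, 15+4, 22+0) = 38
r[7] = max(4+38, 11+30, 19+23, …, 22+4, 41+0) = 42
r[8] = max(4+42, 11+38, 19+30, …, 41+4, 55+0) = 55
r[9] = max(4+55, 11+42, 19+38, …, 55+4, 43+0) = 59
r[10] = max(4+59, 11+55, 19+42, …, 43+4, 61+0) = 66
r[11] = max(4+66, 11+59, 19+55, …, 61+4, 37+0) = 74
Maximum revenue is $74.
Now minimize piece count subject to staying optimal: for each k, pieces[k] = 1 + min over i with p[i]+r[k−i]=r[k] of pieces[k−i].
pieces[8] = 1
pieces[9] = 2
pieces[10] = 2
pieces[11] = 2

2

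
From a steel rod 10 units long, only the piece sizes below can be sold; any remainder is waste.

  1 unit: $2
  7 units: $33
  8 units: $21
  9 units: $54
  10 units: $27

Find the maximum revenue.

Build best[k] bottom-up: best[k] = max over allowed piece i of (p[i] + best[k−i]).
best[1] = 2
best[2] = 4  (first piece 1, then best[1]=2)
best[3] = 6  (first piece 1, then best[2]=4)
best[4] = 8  (first piece 1, then best[3]=6)
best[5] = 10  (first piece 1, then best[4]=8)
best[6] = 12  (first piece 1, then best[5]=10)
best[7] = max(2+12, 33+0) = 33
best[8] = max(2+33, 33+2, 21+0) = 35
best[9] = max(2+35, 33+4, 21+2, 54+0) = 54
best[10] = max(2+54, 33+6, 21+4, 54+2, 27+0) = 56
One optimal cutting: 9 + 1 → $56.

56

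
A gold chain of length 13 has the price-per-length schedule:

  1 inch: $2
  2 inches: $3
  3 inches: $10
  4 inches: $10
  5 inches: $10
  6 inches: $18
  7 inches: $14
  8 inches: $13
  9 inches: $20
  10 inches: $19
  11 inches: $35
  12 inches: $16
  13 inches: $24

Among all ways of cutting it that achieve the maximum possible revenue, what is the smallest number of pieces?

5

Let r[k] be the best obtainable value from length k. For each k, try every first piece i and keep the best of price[i] + r[k−i].
r[1] = 2
r[2] = 4  (first piece 1, then r[1]=2)
r[3] = 10
r[4] = 12  (first piece 1, then r[3]=10)
r[5] = 14  (first piece 1, then r[4]=12)
r[6] = 20  (first piece 3, then r[3]=10)
r[7] = 22  (first piece 1, then r[6]=20)
r[8] = 24  (first piece 1, then r[7]=22)
r[9] = 30  (first piece 3, then r[6]=20)
r[10] = 32  (first piece 1, then r[9]=30)
r[11] = 35
r[12] = 40  (first piece 3, then r[9]=30)
r[13] = 42  (first piece 1, then r[12]=40)
Maximum revenue is $42.
Now minimize piece count subject to staying optimal: for each k, pieces[k] = 1 + min over i with p[i]+r[k−i]=r[k] of pieces[k−i].
pieces[10] = 4
pieces[11] = 1
pieces[12] = 4
pieces[13] = 5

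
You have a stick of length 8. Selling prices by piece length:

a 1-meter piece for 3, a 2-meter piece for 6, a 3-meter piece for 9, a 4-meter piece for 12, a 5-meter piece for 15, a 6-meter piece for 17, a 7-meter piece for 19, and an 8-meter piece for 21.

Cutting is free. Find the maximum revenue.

Let best[k] be the best obtainable value from length k. For each k, try every first piece i and keep the best of price[i] + best[k−i].
best[1] = 3
best[2] = max(3+3, 6+0) = 6
best[3] = max(3+6, 6+3, 9+0) = 9
best[4] = max(3+9, 6+6, 9+3, 12+0) = 12
best[5] = max(3+12, 6+9, 9+6, 12+3, 15+0) = 15
best[6] = max(3+15, 6+12, 9+9, 12+6, 15+3, 17+0) = 18
best[7] = max(3+18, 6+15, 9+12, …, 17+3, 19+0) = 21
best[8] = max(3+21, 6+18, 9+15, …, 19+3, 21+0) = 24
One optimal cutting: 1 + 1 + 1 + 1 + 1 + 1 + 1 + 1 → 3 + 3 + 3 + 3 + 3 + 3 + 3 + 3 = 24.

24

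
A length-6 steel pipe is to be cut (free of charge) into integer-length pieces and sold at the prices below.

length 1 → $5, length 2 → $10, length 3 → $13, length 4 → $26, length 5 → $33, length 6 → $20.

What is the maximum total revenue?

Build R[k] bottom-up: R[k] = max over allowed piece i of (p[i] + R[k−i]).
R[1] = 5
R[2] = max(5+5, 10+0) = 10
R[3] = max(5+10, 10+5, 13+0) = 15
R[4] = max(5+15, 10+10, 13+5, 26+0) = 26
R[5] = max(5+26, 10+15, 13+10, 26+5, 33+0) = 33
R[6] = max(5+33, 10+26, 13+15, 26+10, 33+5, 20+0) = 38
One optimal cutting: 5 + 1 → $33 + $5 = $38.

38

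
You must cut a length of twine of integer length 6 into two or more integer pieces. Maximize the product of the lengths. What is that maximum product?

Fill g[k] for k=2..6: at each k try every first piece i and multiply by the better of (k−i) uncut or g[k−i].
g[2] = 1·max(1,0) = 1·1 = 1
g[3] = max(1·2, 2·1) = 2
g[4] = max(1·3, 2·2, 3·1) = 4
g[5] = max(1·4, 2·3, 3·2, 4·1) = 6
g[6] = max(1·6, 2·4, 3·3, 4·2, 5·1) = 9
One optimal split: 3 + 3; product 3·3 = 9.

9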